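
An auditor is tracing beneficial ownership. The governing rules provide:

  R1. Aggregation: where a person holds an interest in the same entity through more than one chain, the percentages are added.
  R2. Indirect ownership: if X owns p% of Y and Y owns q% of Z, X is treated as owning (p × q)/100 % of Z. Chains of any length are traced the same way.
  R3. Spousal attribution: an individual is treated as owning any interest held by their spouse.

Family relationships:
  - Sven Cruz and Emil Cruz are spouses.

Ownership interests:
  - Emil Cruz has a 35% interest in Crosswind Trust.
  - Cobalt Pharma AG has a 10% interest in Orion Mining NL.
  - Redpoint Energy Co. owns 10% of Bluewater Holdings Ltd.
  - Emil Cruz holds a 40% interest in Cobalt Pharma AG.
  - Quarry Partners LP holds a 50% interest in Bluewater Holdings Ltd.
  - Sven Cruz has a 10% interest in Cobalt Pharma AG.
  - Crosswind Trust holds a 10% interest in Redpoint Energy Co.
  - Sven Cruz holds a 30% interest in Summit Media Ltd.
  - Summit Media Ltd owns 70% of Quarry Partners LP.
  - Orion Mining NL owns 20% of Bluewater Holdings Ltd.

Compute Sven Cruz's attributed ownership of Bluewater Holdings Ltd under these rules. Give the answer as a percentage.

By spousal attribution (R3), Sven Cruz is treated as also owning Emil Cruz's interest in Cobalt Pharma AG, giving 10% + 40% = 50%.
By spousal attribution (R3), Sven Cruz is treated as owning Emil Cruz's 35% interest in Crosswind Trust.
Chain via Summit Media Ltd → Quarry Partners LP (R2): 30% × 70% × 50% = 10.5% of Bluewater Holdings Ltd.
Chain via Cobalt Pharma AG → Orion Mining NL (R2): 50% × 10% × 20% = 1% of Bluewater Holdings Ltd.
Chain via Crosswind Trust → Redpoint Energy Co. (R2): 35% × 10% × 10% = 0.35% of Bluewater Holdings Ltd.
Aggregating (R1): 10.5% + 1% + 0.35% = 11.85%.

11.85%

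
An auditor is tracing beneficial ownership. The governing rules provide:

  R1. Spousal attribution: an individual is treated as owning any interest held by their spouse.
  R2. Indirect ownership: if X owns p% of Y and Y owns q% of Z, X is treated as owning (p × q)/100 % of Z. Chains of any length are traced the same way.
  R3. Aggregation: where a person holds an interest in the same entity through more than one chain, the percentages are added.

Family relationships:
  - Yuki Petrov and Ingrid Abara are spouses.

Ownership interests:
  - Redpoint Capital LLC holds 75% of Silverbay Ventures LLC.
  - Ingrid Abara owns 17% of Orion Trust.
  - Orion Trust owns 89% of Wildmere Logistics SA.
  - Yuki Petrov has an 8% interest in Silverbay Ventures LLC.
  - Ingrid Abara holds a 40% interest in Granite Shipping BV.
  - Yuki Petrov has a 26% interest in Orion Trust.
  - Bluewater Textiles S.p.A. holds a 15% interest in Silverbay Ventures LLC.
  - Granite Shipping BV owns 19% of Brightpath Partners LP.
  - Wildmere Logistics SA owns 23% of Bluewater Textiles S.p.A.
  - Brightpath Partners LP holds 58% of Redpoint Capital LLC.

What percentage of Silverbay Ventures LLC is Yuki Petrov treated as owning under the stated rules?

12.626315%

By spousal attribution (R1), Yuki Petrov is treated as also owning Ingrid Abara's interest in Orion Trust, giving 26% + 17% = 43%.
By spousal attribution (R1), Yuki Petrov is treated as owning Ingrid Abara's 40% interest in Granite Shipping BV.
Chain via Orion Trust → Wildmere Logistics SA → Bluewater Textiles S.p.A. (R2): 43% × 89% × 23% × 15% = 1.320315% of Silverbay Ventures LLC.
Direct interest in Silverbay Ventures LLC: 8%.
Chain via Granite Shipping BV → Brightpath Partners LP → Redpoint Capital LLC (R2): 40% × 19% × 58% × 75% = 3.306% of Silverbay Ventures LLC.
Aggregating (R3): 1.320315% + 8% + 3.306% = 12.626315%.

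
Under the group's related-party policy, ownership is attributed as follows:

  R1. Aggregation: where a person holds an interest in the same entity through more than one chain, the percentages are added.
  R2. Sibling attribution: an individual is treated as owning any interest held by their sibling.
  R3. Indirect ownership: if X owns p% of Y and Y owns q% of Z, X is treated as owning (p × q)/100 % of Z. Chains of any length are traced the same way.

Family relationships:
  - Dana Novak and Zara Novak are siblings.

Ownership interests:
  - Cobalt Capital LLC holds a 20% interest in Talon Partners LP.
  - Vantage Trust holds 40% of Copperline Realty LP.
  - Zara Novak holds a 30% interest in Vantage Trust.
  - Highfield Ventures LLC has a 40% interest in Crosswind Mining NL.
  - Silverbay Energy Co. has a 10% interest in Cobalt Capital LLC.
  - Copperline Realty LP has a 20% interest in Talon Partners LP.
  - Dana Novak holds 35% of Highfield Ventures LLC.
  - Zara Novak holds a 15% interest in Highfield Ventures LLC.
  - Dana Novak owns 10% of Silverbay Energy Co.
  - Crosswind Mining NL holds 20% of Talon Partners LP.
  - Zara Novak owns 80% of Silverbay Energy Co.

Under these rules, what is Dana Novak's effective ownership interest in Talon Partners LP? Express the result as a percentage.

8.2%

By sibling attribution (R2), Dana Novak is treated as also owning Zara Novak's interest in Silverbay Energy Co, giving 10% + 80% = 90%.
By sibling attribution (R2), Dana Novak is treated as also owning Zara Novak's interest in Highfield Ventures LLC, giving 35% + 15% = 50%.
By sibling attribution (R2), Dana Novak is treated as owning Zara Novak's 30% interest in Vantage Trust.
Chain via Silverbay Energy Co. → Cobalt Capital LLC (R3): 90% × 10% × 20% = 1.8% of Talon Partners LP.
Chain via Highfield Ventures LLC → Crosswind Mining NL (R3): 50% × 40% × 20% = 4% of Talon Partners LP.
Chain via Vantage Trust → Copperline Realty LP (R3): 30% × 40% × 20% = 2.4% of Talon Partners LP.
Aggregating (R1): 1.8% + 4% + 2.4% = 8.2%.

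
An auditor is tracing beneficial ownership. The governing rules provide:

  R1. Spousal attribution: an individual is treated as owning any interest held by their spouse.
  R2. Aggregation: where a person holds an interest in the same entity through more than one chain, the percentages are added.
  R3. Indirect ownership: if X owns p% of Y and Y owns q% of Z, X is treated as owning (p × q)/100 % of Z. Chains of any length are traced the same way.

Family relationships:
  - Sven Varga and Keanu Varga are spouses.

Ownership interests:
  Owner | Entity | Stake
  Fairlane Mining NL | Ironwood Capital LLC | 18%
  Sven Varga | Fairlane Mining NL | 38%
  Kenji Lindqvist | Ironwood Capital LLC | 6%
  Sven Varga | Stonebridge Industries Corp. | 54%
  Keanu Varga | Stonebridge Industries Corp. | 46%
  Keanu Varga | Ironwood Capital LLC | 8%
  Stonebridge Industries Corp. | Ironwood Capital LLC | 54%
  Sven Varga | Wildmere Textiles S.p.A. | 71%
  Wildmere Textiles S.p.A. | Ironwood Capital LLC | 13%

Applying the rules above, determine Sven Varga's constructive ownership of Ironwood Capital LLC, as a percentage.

By spousal attribution (R1), Sven Varga is treated as also owning Keanu Varga's interest in Stonebridge Industries Corp, giving 54% + 46% = 100%.
By spousal attribution (R1), Sven Varga is treated as owning Keanu Varga's 8% interest in Ironwood Capital LLC.
Chain via Fairlane Mining NL (R3): 38% × 18% = 6.84% of Ironwood Capital LLC.
Chain via Wildmere Textiles S.p.A. (R3): 71% × 13% = 9.23% of Ironwood Capital LLC.
Chain via Stonebridge Industries Corp. (R3): 100% × 54% = 54% of Ironwood Capital LLC.
Direct interest in Ironwood Capital LLC: 8%.
Aggregating (R2): 6.84% + 9.23% + 54% + 8% = 78.07%.

78.07%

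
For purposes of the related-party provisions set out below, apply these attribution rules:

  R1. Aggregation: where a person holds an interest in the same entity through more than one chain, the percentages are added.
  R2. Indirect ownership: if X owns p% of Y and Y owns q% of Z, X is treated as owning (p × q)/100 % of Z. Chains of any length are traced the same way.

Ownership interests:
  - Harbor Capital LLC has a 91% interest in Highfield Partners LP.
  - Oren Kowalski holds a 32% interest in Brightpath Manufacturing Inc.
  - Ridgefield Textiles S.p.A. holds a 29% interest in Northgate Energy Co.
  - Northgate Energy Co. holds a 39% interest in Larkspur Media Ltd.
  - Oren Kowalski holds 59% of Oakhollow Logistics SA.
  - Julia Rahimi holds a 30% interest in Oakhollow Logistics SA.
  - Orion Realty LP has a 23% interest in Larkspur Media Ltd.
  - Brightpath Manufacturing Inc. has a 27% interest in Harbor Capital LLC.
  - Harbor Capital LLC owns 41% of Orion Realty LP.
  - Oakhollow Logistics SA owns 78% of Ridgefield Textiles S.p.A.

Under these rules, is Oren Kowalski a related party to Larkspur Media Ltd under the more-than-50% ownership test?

Chain via Oakhollow Logistics SA → Ridgefield Textiles S.p.A. → Northgate Energy Co. (R2): 59% × 78% × 29% × 39% = 5.204862% of Larkspur Media Ltd.
Chain via Brightpath Manufacturing Inc. → Harbor Capital LLC → Orion Realty LP (R2): 32% × 27% × 41% × 23% = 0.814752% of Larkspur Media Ltd.
Aggregating (R1): 5.204862% + 0.814752% = 6.019614%.
6.019614% does not exceed the 50% threshold, so Oren is not a related party to Larkspur Media Ltd.

No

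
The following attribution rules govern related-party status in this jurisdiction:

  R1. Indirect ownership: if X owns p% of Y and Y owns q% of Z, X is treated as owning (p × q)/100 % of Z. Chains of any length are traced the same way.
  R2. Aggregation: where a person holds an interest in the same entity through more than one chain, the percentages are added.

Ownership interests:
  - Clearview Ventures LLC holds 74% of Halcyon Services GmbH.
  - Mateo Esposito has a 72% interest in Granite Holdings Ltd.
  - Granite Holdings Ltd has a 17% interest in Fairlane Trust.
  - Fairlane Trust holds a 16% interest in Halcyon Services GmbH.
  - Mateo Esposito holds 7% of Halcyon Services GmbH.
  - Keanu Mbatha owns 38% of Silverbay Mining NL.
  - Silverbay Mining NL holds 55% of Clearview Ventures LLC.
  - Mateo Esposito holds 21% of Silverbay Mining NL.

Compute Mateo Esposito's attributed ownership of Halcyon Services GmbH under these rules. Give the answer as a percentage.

Chain via Granite Holdings Ltd → Fairlane Trust (R1): 72% × 17% × 16% = 1.9584% of Halcyon Services GmbH.
Chain via Silverbay Mining NL → Clearview Ventures LLC (R1): 21% × 55% × 74% = 8.547% of Halcyon Services GmbH.
Direct interest in Halcyon Services GmbH: 7%.
Aggregating (R2): 1.9584% + 8.547% + 7% = 17.5054%.

17.5054%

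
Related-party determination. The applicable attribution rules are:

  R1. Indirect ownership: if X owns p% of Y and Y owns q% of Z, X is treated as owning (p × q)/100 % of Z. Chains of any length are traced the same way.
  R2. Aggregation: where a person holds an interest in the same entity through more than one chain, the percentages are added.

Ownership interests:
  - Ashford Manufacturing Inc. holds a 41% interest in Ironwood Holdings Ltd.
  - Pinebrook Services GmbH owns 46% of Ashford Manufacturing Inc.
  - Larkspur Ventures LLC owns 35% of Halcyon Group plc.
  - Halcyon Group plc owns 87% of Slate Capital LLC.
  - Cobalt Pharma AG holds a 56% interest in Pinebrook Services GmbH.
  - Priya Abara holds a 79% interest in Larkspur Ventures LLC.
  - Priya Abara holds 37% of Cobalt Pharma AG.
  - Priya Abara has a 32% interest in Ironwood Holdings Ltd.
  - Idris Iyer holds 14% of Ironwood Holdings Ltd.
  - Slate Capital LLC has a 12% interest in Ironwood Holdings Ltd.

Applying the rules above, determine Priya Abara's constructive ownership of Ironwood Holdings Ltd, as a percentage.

38.794452%

Chain via Larkspur Ventures LLC → Halcyon Group plc → Slate Capital LLC (R1): 79% × 35% × 87% × 12% = 2.88666% of Ironwood Holdings Ltd.
Chain via Cobalt Pharma AG → Pinebrook Services GmbH → Ashford Manufacturing Inc. (R1): 37% × 56% × 46% × 41% = 3.907792% of Ironwood Holdings Ltd.
Direct interest in Ironwood Holdings Ltd: 32%.
Aggregating (R2): 2.88666% + 3.907792% + 32% = 38.794452%.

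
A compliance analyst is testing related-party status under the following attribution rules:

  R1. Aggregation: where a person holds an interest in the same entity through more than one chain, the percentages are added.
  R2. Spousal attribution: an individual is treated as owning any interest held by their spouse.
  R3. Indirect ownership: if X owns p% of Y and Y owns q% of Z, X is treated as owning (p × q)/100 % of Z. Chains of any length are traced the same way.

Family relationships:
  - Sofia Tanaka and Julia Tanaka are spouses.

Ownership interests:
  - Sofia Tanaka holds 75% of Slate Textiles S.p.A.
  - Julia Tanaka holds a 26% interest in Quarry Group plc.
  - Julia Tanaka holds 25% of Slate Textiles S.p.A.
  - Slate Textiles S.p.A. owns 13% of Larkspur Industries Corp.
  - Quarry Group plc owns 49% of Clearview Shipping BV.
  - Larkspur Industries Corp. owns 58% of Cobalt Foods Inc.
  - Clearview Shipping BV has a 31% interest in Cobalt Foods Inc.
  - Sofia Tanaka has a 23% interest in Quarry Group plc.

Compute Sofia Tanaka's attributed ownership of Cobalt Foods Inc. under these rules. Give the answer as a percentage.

By spousal attribution (R2), Sofia Tanaka is treated as also owning Julia Tanaka's interest in Slate Textiles S.p.A, giving 75% + 25% = 100%.
By spousal attribution (R2), Sofia Tanaka is treated as also owning Julia Tanaka's interest in Quarry Group plc, giving 23% + 26% = 49%.
Chain via Slate Textiles S.p.A. → Larkspur Industries Corp. (R3): 100% × 13% × 58% = 7.54% of Cobalt Foods Inc.
Chain via Quarry Group plc → Clearview Shipping BV (R3): 49% × 49% × 31% = 7.4431% of Cobalt Foods Inc.
Aggregating (R1): 7.54% + 7.4431% = 14.9831%.

14.9831%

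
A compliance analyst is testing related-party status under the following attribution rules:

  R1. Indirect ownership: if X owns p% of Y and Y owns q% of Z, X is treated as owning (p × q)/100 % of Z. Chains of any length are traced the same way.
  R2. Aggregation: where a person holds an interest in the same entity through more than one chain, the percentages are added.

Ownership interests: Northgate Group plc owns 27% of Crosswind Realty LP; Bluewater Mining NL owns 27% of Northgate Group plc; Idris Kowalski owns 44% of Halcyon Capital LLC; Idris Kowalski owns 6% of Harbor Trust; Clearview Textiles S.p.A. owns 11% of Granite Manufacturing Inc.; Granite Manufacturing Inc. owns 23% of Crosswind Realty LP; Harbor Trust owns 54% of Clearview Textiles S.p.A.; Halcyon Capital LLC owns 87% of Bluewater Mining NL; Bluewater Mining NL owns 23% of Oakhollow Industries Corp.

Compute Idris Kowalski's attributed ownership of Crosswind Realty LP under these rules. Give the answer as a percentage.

2.872584%

Chain via Harbor Trust → Clearview Textiles S.p.A. → Granite Manufacturing Inc. (R1): 6% × 54% × 11% × 23% = 0.081972% of Crosswind Realty LP.
Chain via Halcyon Capital LLC → Bluewater Mining NL → Northgate Group plc (R1): 44% × 87% × 27% × 27% = 2.790612% of Crosswind Realty LP.
Aggregating (R2): 0.081972% + 2.790612% = 2.872584%.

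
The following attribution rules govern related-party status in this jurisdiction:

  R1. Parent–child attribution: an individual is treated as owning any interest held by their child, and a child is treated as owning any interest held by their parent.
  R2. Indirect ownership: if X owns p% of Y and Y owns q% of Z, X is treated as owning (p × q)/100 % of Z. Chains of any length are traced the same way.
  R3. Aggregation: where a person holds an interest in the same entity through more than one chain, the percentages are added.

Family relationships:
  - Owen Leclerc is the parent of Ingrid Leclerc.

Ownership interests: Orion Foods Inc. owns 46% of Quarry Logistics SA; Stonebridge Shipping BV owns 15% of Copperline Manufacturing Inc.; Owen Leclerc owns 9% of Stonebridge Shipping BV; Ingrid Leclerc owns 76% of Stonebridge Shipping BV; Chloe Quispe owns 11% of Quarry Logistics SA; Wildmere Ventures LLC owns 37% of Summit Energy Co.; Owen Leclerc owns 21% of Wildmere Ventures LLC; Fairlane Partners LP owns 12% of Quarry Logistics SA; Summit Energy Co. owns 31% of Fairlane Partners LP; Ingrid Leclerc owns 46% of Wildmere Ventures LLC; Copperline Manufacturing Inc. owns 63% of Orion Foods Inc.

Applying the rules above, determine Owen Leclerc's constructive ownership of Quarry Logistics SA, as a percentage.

By parent–child attribution (R1), Owen Leclerc is treated as also owning Ingrid Leclerc's interest in Wildmere Ventures LLC, giving 21% + 46% = 67%.
By parent–child attribution (R1), Owen Leclerc is treated as also owning Ingrid Leclerc's interest in Stonebridge Shipping BV, giving 9% + 76% = 85%.
Chain via Wildmere Ventures LLC → Summit Energy Co. → Fairlane Partners LP (R2): 67% × 37% × 31% × 12% = 0.922188% of Quarry Logistics SA.
Chain via Stonebridge Shipping BV → Copperline Manufacturing Inc. → Orion Foods Inc. (R2): 85% × 15% × 63% × 46% = 3.69495% of Quarry Logistics SA.
Aggregating (R3): 0.922188% + 3.69495% = 4.617138%.

4.617138%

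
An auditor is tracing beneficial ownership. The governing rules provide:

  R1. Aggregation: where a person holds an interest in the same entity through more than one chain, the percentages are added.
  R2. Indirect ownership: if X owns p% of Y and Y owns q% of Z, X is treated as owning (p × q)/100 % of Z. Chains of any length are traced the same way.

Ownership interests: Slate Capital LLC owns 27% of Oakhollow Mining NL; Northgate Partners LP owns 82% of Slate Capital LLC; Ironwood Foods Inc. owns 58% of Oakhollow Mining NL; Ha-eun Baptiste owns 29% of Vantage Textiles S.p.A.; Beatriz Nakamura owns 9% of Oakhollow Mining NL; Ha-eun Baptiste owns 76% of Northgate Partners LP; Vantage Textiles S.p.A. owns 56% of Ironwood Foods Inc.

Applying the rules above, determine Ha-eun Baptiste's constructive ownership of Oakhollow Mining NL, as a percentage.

26.2456%

Chain via Vantage Textiles S.p.A. → Ironwood Foods Inc. (R2): 29% × 56% × 58% = 9.4192% of Oakhollow Mining NL.
Chain via Northgate Partners LP → Slate Capital LLC (R2): 76% × 82% × 27% = 16.8264% of Oakhollow Mining NL.
Aggregating (R1): 9.4192% + 16.8264% = 26.2456%.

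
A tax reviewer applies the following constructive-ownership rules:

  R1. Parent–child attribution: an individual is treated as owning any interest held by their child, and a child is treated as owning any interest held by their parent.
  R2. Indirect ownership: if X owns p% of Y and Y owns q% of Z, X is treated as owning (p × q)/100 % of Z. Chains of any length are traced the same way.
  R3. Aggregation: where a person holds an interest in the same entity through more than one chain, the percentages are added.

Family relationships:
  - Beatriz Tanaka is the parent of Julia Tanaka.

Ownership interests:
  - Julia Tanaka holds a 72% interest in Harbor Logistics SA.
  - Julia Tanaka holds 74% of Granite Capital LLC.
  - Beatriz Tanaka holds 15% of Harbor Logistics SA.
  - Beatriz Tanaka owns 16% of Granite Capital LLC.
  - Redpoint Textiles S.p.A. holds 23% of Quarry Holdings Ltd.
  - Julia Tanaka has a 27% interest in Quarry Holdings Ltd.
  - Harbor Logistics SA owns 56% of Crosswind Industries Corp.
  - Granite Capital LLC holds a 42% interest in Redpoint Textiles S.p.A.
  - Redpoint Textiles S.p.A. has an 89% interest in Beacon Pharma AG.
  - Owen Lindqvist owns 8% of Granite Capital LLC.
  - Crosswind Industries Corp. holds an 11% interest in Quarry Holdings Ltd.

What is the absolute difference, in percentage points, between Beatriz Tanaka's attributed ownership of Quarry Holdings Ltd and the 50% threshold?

8.9468

By parent–child attribution (R1), Beatriz Tanaka is treated as also owning Julia Tanaka's interest in Harbor Logistics SA, giving 15% + 72% = 87%.
By parent–child attribution (R1), Beatriz Tanaka is treated as also owning Julia Tanaka's interest in Granite Capital LLC, giving 16% + 74% = 90%.
By parent–child attribution (R1), Beatriz Tanaka is treated as owning Julia Tanaka's 27% interest in Quarry Holdings Ltd.
Chain via Harbor Logistics SA → Crosswind Industries Corp. (R2): 87% × 56% × 11% = 5.3592% of Quarry Holdings Ltd.
Chain via Granite Capital LLC → Redpoint Textiles S.p.A. (R2): 90% × 42% × 23% = 8.694% of Quarry Holdings Ltd.
Direct interest in Quarry Holdings Ltd: 27%.
Aggregating (R3): 5.3592% + 8.694% + 27% = 41.0532%.
41.0532% falls short of the 50% threshold by 8.9468 percentage points.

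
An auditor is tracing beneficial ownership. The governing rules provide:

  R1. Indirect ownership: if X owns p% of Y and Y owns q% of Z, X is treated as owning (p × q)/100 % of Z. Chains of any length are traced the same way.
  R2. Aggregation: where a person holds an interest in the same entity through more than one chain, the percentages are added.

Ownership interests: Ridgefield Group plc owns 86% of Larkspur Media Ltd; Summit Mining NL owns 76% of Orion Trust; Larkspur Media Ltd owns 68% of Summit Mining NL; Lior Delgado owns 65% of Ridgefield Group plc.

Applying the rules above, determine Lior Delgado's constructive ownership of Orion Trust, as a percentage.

Chain via Ridgefield Group plc → Larkspur Media Ltd → Summit Mining NL (R1): 65% × 86% × 68% × 76% = 28.88912% of Orion Trust.

28.88912%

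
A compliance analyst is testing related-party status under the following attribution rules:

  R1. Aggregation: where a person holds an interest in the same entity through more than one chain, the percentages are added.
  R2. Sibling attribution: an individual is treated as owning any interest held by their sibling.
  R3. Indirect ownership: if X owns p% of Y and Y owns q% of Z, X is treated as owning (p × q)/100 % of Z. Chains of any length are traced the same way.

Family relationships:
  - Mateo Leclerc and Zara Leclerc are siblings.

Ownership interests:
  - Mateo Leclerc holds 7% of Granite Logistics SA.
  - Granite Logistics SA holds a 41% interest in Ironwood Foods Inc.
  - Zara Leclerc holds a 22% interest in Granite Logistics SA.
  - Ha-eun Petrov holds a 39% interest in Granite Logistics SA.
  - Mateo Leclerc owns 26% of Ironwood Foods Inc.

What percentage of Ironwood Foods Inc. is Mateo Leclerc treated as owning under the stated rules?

By sibling attribution (R2), Mateo Leclerc is treated as also owning Zara Leclerc's interest in Granite Logistics SA, giving 7% + 22% = 29%.
Chain via Granite Logistics SA (R3): 29% × 41% = 11.89% of Ironwood Foods Inc.
Direct interest in Ironwood Foods Inc: 26%.
Aggregating (R1): 11.89% + 26% = 37.89%.

37.89%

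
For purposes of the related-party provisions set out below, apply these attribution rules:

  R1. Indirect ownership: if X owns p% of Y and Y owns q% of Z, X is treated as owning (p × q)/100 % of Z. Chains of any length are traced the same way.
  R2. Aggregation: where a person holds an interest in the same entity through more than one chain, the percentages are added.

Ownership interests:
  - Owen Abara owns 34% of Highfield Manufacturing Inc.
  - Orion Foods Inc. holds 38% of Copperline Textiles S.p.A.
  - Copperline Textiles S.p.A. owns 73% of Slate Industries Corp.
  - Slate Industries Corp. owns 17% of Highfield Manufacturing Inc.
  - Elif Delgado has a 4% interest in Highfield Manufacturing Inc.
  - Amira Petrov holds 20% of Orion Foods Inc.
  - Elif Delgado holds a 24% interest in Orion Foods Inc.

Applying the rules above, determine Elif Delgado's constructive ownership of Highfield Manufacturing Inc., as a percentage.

Chain via Orion Foods Inc. → Copperline Textiles S.p.A. → Slate Industries Corp. (R1): 24% × 38% × 73% × 17% = 1.131792% of Highfield Manufacturing Inc.
Direct interest in Highfield Manufacturing Inc: 4%.
Aggregating (R2): 1.131792% + 4% = 5.131792%.

5.131792%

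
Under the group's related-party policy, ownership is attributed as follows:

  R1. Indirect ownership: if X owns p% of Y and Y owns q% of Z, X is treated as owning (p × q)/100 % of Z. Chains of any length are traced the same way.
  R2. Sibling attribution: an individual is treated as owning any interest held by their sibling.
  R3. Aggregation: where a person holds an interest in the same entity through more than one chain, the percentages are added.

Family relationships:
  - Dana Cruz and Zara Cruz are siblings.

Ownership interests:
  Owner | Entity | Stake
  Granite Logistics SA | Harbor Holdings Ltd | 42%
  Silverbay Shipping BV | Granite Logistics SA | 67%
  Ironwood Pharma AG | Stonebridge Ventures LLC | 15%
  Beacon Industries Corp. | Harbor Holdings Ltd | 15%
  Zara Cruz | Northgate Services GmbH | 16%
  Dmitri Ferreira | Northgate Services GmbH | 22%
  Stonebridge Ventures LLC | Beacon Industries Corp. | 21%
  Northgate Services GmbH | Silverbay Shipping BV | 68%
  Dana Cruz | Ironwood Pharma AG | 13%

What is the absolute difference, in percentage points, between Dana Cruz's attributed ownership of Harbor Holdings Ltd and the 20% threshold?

By sibling attribution (R2), Dana Cruz is treated as owning Zara Cruz's 16% interest in Northgate Services GmbH.
Chain via Ironwood Pharma AG → Stonebridge Ventures LLC → Beacon Industries Corp. (R1): 13% × 15% × 21% × 15% = 0.061425% of Harbor Holdings Ltd.
Chain via Northgate Services GmbH → Silverbay Shipping BV → Granite Logistics SA (R1): 16% × 68% × 67% × 42% = 3.061632% of Harbor Holdings Ltd.
Aggregating (R3): 0.061425% + 3.061632% = 3.123057%.
3.123057% falls short of the 20% threshold by 16.876943 percentage points.

16.876943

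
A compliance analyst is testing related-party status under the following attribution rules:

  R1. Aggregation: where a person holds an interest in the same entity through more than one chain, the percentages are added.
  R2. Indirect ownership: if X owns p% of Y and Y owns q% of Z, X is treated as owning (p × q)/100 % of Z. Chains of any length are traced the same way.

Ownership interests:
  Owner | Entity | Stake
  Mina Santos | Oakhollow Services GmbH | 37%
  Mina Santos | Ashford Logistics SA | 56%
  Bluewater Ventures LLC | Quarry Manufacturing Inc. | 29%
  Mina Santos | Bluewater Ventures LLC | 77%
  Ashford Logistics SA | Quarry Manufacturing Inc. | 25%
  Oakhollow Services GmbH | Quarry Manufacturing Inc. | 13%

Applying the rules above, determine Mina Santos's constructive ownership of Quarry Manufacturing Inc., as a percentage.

Chain via Bluewater Ventures LLC (R2): 77% × 29% = 22.33% of Quarry Manufacturing Inc.
Chain via Oakhollow Services GmbH (R2): 37% × 13% = 4.81% of Quarry Manufacturing Inc.
Chain via Ashford Logistics SA (R2): 56% × 25% = 14% of Quarry Manufacturing Inc.
Aggregating (R1): 22.33% + 4.81% + 14% = 41.14%.

41.14%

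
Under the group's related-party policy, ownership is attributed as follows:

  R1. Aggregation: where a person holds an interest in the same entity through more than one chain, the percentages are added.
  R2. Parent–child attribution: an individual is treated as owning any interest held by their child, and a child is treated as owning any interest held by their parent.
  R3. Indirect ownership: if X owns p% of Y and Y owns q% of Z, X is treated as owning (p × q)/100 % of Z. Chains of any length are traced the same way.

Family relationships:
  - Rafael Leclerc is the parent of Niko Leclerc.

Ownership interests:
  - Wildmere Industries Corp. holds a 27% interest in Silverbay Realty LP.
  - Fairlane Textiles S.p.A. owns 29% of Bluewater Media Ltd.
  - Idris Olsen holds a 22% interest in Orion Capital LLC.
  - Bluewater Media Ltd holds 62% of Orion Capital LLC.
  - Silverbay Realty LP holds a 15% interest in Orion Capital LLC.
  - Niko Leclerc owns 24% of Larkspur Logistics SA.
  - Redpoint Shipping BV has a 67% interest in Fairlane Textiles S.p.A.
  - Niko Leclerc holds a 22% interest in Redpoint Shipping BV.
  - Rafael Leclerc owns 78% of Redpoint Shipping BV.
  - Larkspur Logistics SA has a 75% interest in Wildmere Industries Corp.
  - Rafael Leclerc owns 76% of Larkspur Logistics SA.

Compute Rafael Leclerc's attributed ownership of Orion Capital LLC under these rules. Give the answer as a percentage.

15.0841%

By parent–child attribution (R2), Rafael Leclerc is treated as also owning Niko Leclerc's interest in Larkspur Logistics SA, giving 76% + 24% = 100%.
By parent–child attribution (R2), Rafael Leclerc is treated as also owning Niko Leclerc's interest in Redpoint Shipping BV, giving 78% + 22% = 100%.
Chain via Larkspur Logistics SA → Wildmere Industries Corp. → Silverbay Realty LP (R3): 100% × 75% × 27% × 15% = 3.0375% of Orion Capital LLC.
Chain via Redpoint Shipping BV → Fairlane Textiles S.p.A. → Bluewater Media Ltd (R3): 100% × 67% × 29% × 62% = 12.0466% of Orion Capital LLC.
Aggregating (R1): 3.0375% + 12.0466% = 15.0841%.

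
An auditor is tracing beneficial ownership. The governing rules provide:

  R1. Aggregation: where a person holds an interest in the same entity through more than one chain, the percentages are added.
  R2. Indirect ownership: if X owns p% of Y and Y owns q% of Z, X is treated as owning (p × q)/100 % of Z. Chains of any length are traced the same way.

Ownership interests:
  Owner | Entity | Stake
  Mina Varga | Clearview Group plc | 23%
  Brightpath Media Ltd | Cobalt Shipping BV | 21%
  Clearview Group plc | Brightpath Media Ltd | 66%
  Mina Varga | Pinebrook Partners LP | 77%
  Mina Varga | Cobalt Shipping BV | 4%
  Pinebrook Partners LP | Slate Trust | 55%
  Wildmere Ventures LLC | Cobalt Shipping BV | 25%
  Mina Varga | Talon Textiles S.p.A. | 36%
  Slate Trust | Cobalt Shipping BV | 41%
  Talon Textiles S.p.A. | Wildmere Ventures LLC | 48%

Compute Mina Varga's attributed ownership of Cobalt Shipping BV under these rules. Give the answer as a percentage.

Chain via Talon Textiles S.p.A. → Wildmere Ventures LLC (R2): 36% × 48% × 25% = 4.32% of Cobalt Shipping BV.
Chain via Pinebrook Partners LP → Slate Trust (R2): 77% × 55% × 41% = 17.3635% of Cobalt Shipping BV.
Chain via Clearview Group plc → Brightpath Media Ltd (R2): 23% × 66% × 21% = 3.1878% of Cobalt Shipping BV.
Direct interest in Cobalt Shipping BV: 4%.
Aggregating (R1): 4.32% + 17.3635% + 3.1878% + 4% = 28.8713%.

28.8713%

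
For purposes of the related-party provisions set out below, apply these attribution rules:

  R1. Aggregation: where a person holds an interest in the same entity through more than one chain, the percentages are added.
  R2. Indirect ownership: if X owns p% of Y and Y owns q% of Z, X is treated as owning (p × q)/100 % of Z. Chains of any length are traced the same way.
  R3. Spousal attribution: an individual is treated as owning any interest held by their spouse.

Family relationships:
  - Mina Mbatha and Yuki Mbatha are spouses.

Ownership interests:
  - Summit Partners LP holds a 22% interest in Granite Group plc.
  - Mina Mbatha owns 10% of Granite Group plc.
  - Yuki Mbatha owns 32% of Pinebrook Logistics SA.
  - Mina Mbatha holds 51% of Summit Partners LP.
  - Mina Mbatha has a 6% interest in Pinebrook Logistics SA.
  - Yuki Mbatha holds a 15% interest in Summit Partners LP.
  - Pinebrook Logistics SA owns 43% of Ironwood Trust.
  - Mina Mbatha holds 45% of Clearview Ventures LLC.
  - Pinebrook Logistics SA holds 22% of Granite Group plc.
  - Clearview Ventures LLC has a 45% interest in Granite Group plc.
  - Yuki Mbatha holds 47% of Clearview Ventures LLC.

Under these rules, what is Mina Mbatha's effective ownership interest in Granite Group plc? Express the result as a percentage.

By spousal attribution (R3), Mina Mbatha is treated as also owning Yuki Mbatha's interest in Summit Partners LP, giving 51% + 15% = 66%.
By spousal attribution (R3), Mina Mbatha is treated as also owning Yuki Mbatha's interest in Clearview Ventures LLC, giving 45% + 47% = 92%.
By spousal attribution (R3), Mina Mbatha is treated as also owning Yuki Mbatha's interest in Pinebrook Logistics SA, giving 6% + 32% = 38%.
Chain via Summit Partners LP (R2): 66% × 22% = 14.52% of Granite Group plc.
Chain via Clearview Ventures LLC (R2): 92% × 45% = 41.4% of Granite Group plc.
Chain via Pinebrook Logistics SA (R2): 38% × 22% = 8.36% of Granite Group plc.
Direct interest in Granite Group plc: 10%.
Aggregating (R1): 14.52% + 41.4% + 8.36% + 10% = 74.28%.

74.28%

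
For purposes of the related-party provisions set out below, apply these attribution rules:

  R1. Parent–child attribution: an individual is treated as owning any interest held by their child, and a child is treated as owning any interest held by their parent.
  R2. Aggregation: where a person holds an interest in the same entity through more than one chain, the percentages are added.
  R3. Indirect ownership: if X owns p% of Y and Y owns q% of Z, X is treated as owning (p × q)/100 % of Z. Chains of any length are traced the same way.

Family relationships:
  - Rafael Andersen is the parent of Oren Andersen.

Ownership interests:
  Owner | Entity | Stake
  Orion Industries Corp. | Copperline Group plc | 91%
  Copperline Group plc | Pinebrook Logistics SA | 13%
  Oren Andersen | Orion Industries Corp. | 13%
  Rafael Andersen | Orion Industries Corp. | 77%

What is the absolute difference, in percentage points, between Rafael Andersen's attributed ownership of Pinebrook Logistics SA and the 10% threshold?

By parent–child attribution (R1), Rafael Andersen is treated as also owning Oren Andersen's interest in Orion Industries Corp, giving 77% + 13% = 90%.
Chain via Orion Industries Corp. → Copperline Group plc (R3): 90% × 91% × 13% = 10.647% of Pinebrook Logistics SA.
10.647% exceeds the 10% threshold by 0.647 percentage points.

0.647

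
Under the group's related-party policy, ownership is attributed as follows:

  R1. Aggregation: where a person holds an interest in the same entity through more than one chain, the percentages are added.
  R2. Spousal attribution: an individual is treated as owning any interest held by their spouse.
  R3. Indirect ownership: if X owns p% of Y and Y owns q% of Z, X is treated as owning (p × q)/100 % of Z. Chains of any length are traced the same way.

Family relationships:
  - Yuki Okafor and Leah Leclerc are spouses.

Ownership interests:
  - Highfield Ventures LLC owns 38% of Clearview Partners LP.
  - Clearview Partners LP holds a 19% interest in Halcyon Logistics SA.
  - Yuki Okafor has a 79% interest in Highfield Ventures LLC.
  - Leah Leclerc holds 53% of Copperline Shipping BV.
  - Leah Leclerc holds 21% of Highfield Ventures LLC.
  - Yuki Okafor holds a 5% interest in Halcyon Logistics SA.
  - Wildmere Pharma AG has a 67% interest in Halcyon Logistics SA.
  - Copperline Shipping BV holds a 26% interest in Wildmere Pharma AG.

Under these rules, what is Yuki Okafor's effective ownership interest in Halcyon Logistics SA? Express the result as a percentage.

By spousal attribution (R2), Yuki Okafor is treated as also owning Leah Leclerc's interest in Highfield Ventures LLC, giving 79% + 21% = 100%.
By spousal attribution (R2), Yuki Okafor is treated as owning Leah Leclerc's 53% interest in Copperline Shipping BV.
Chain via Highfield Ventures LLC → Clearview Partners LP (R3): 100% × 38% × 19% = 7.22% of Halcyon Logistics SA.
Direct interest in Halcyon Logistics SA: 5%.
Chain via Copperline Shipping BV → Wildmere Pharma AG (R3): 53% × 26% × 67% = 9.2326% of Halcyon Logistics SA.
Aggregating (R1): 7.22% + 5% + 9.2326% = 21.4526%.

21.4526%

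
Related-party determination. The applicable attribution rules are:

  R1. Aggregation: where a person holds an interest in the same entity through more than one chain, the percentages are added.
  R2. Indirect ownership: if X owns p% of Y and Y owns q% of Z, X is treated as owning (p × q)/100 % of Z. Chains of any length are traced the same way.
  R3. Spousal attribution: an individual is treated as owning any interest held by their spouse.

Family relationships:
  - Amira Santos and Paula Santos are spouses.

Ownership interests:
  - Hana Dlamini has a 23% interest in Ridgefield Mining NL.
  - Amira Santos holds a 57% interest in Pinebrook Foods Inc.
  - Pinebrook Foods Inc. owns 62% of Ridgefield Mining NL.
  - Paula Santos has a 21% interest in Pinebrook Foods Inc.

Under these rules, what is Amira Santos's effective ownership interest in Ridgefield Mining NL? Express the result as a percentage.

By spousal attribution (R3), Amira Santos is treated as also owning Paula Santos's interest in Pinebrook Foods Inc, giving 57% + 21% = 78%.
Chain via Pinebrook Foods Inc. (R2): 78% × 62% = 48.36% of Ridgefield Mining NL.

48.36%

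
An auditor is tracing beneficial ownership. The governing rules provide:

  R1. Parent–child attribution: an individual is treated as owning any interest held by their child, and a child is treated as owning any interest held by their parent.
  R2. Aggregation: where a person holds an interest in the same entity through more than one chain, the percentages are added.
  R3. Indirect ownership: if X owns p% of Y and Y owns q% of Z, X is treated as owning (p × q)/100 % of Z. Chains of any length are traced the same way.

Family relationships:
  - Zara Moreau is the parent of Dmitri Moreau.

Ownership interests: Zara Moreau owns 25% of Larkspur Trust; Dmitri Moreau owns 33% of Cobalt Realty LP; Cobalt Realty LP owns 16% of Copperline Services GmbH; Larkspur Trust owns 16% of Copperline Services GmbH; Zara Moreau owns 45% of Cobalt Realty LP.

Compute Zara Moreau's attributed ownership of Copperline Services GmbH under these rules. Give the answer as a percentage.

16.48%

By parent–child attribution (R1), Zara Moreau is treated as also owning Dmitri Moreau's interest in Cobalt Realty LP, giving 45% + 33% = 78%.
Chain via Larkspur Trust (R3): 25% × 16% = 4% of Copperline Services GmbH.
Chain via Cobalt Realty LP (R3): 78% × 16% = 12.48% of Copperline Services GmbH.
Aggregating (R2): 4% + 12.48% = 16.48%.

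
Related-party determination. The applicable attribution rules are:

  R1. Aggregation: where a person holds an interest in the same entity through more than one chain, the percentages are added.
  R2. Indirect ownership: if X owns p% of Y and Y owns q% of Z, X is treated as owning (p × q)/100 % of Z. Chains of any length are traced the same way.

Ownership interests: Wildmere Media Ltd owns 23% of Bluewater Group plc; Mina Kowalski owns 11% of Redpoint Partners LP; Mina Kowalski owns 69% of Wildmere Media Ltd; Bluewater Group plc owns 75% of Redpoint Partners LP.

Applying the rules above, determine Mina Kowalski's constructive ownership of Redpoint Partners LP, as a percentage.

Chain via Wildmere Media Ltd → Bluewater Group plc (R2): 69% × 23% × 75% = 11.9025% of Redpoint Partners LP.
Direct interest in Redpoint Partners LP: 11%.
Aggregating (R1): 11.9025% + 11% = 22.9025%.

22.9025%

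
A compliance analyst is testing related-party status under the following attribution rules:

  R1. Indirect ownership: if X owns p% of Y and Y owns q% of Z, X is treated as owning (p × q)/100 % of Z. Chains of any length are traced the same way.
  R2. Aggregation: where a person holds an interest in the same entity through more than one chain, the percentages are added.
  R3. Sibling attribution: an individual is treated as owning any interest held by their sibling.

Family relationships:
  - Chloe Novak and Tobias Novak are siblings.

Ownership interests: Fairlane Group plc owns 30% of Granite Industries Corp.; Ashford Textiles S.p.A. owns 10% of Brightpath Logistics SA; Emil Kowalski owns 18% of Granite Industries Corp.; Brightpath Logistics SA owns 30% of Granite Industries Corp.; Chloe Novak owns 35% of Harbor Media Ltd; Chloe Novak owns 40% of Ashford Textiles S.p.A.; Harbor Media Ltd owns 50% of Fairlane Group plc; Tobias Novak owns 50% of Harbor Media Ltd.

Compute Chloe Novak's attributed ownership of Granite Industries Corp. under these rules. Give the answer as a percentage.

By sibling attribution (R3), Chloe Novak is treated as also owning Tobias Novak's interest in Harbor Media Ltd, giving 35% + 50% = 85%.
Chain via Harbor Media Ltd → Fairlane Group plc (R1): 85% × 50% × 30% = 12.75% of Granite Industries Corp.
Chain via Ashford Textiles S.p.A. → Brightpath Logistics SA (R1): 40% × 10% × 30% = 1.2% of Granite Industries Corp.
Aggregating (R2): 12.75% + 1.2% = 13.95%.

13.95%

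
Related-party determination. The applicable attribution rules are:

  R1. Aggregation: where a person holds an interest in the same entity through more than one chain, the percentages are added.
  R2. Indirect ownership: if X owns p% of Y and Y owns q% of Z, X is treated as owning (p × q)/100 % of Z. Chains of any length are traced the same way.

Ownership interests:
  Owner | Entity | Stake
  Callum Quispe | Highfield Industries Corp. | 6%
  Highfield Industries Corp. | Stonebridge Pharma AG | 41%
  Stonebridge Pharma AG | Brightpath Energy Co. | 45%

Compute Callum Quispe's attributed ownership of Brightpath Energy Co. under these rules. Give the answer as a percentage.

1.107%

Chain via Highfield Industries Corp. → Stonebridge Pharma AG (R2): 6% × 41% × 45% = 1.107% of Brightpath Energy Co.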